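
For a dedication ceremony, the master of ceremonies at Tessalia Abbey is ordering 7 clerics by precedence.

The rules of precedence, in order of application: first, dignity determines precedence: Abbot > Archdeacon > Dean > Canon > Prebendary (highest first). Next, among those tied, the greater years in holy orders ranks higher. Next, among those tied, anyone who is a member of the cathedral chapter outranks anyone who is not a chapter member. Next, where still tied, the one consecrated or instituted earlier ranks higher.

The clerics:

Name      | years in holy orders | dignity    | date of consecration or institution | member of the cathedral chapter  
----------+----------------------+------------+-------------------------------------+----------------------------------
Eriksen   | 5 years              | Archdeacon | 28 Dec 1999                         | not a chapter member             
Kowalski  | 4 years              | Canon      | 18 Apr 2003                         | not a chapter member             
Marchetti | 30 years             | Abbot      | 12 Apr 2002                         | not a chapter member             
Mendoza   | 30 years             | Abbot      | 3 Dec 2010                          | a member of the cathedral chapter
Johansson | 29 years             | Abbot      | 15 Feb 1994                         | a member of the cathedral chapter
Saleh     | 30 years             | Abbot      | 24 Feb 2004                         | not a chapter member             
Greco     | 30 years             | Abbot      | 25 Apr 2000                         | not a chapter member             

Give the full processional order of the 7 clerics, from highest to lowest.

By dignity: Mendoza, Greco, Marchetti, Saleh and Johansson (Abbot); then Eriksen (Archdeacon); then Kowalski (Canon).
Among Mendoza, Greco, Marchetti, Saleh and Johansson, by years in holy orders (higher first): Mendoza, Greco, Marchetti and Saleh (30 years) before Johansson (29 years).
Among Mendoza, Greco, Marchetti and Saleh, a member of the cathedral chapter before not a chapter member: Mendoza (a member of the cathedral chapter) before Greco, Marchetti and Saleh (not a chapter member).
Among Greco, Marchetti and Saleh, by date of consecration or institution (earlier first): Greco (25 Apr 2000) before Marchetti (12 Apr 2002) before Saleh (24 Feb 2004).
Full order: Mendoza, Greco, Marchetti, Saleh, Johansson, Eriksen, Kowalski.

Mendoza, Greco, Marchetti, Saleh, Johansson, Eriksen, Kowalski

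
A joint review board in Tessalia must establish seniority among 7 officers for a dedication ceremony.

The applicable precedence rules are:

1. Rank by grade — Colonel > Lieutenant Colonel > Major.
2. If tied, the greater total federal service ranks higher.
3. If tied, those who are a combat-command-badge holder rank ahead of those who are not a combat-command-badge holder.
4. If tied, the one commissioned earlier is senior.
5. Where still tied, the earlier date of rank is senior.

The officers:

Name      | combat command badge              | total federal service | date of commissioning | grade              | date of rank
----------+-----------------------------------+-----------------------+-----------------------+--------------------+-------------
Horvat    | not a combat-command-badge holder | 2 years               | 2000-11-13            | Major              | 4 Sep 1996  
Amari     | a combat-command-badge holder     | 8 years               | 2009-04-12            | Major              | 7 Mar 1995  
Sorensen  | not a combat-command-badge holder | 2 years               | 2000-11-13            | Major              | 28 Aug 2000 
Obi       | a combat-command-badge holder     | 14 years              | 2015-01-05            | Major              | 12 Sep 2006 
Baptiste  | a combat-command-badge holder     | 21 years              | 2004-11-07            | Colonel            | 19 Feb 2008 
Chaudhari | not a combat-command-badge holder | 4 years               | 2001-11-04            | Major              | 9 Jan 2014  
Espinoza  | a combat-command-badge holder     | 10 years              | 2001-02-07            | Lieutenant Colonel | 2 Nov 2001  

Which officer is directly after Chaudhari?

By grade: Baptiste (Colonel); then Espinoza (Lieutenant Colonel); then Obi, Amari, Chaudhari, Horvat and Sorensen (Major).
Among Obi, Amari, Chaudhari, Horvat and Sorensen, by total federal service (higher first): Obi (14 years) before Amari (8 years) before Chaudhari (4 years) before Horvat and Sorensen (2 years).
Horvat and Sorensen are each not a combat-command-badge holder, so the next rule applies.
Horvat and Sorensen both have date of commissioning 2000-11-13, so the next rule applies.
Among Horvat and Sorensen, by date of rank (earlier first): Horvat (4 Sep 1996) before Sorensen (28 Aug 2000).
Order: Baptiste, Espinoza, Obi, Amari, Chaudhari, Horvat, Sorensen.

Horvat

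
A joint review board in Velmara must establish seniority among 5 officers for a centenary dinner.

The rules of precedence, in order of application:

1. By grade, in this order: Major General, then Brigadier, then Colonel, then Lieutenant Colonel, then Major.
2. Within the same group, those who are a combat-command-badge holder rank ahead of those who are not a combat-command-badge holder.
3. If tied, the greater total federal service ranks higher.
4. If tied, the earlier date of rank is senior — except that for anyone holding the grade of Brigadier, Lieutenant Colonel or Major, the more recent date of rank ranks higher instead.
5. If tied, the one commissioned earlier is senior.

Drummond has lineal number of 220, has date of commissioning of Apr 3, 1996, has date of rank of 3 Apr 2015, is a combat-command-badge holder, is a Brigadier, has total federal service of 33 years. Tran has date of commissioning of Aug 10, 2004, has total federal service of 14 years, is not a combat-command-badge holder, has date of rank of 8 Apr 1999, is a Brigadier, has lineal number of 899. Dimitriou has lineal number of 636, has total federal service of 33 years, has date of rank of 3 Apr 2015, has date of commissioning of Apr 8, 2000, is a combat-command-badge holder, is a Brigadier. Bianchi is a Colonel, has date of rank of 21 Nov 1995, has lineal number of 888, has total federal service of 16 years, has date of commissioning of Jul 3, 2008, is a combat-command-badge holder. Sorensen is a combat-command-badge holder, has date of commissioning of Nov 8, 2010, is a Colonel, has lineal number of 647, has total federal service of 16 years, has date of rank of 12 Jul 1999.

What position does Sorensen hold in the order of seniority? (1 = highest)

By grade: Drummond, Dimitriou and Tran (Brigadier); then Bianchi and Sorensen (Colonel).
Among Drummond, Dimitriou and Tran, a combat-command-badge holder before not a combat-command-badge holder: Drummond and Dimitriou (a combat-command-badge holder) before Tran (not a combat-command-badge holder).
Drummond and Dimitriou both have total federal service 33 years, so the next rule applies.
Drummond and Dimitriou both have date of rank 3 Apr 2015, so the next rule applies.
Among Drummond and Dimitriou, by date of commissioning (earlier first): Drummond (Apr 3, 1996) before Dimitriou (Apr 8, 2000).
Bianchi and Sorensen are each a combat-command-badge holder, so the next rule applies.
Bianchi and Sorensen both have total federal service 16 years, so the next rule applies.
Among Bianchi and Sorensen, by date of rank (earlier first): Bianchi (21 Nov 1995) before Sorensen (12 Jul 1999).
Order: Drummond, Dimitriou, Tran, Bianchi, Sorensen. So position 5.

5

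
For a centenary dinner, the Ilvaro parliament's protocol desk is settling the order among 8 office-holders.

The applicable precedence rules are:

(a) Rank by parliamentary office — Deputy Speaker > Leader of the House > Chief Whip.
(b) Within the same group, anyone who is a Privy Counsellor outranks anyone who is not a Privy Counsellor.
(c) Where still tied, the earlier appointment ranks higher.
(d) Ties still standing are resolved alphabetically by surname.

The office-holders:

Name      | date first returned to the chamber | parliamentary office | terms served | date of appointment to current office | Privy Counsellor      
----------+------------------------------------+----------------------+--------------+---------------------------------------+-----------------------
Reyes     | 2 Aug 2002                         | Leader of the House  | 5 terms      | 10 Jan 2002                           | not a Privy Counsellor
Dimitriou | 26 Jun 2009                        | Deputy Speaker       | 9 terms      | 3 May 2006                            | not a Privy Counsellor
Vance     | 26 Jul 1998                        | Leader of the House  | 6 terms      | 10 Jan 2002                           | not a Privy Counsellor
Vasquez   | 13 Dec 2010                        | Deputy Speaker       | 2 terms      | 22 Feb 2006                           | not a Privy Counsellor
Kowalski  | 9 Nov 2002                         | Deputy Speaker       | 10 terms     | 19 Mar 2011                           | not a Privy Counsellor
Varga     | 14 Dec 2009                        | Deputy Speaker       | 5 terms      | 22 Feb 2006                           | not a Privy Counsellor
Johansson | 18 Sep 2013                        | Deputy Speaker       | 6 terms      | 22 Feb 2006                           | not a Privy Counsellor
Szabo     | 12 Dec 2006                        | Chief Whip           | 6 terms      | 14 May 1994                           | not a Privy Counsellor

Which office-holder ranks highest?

Johansson

By parliamentary office: Johansson, Varga, Vasquez, Dimitriou and Kowalski (Deputy Speaker); then Reyes and Vance (Leader of the House); then Szabo (Chief Whip).
Johansson, Varga, Vasquez, Dimitriou and Kowalski are each not a Privy Counsellor, so the next rule applies.
Among Johansson, Varga, Vasquez, Dimitriou and Kowalski, by date of appointment to current office (earlier first): Johansson, Varga and Vasquez (22 Feb 2006) before Dimitriou (3 May 2006) before Kowalski (19 Mar 2011).
Among Johansson, Varga and Vasquez, alphabetically by surname: Johansson before Varga before Vasquez.
Reyes and Vance are each not a Privy Counsellor, so the next rule applies.
Reyes and Vance both have date of appointment to current office 10 Jan 2002, so the next rule applies.
Among Reyes and Vance, alphabetically by surname: Reyes before Vance.
Order: Johansson, Varga, Vasquez, Dimitriou, Kowalski, Reyes, Vance, Szabo.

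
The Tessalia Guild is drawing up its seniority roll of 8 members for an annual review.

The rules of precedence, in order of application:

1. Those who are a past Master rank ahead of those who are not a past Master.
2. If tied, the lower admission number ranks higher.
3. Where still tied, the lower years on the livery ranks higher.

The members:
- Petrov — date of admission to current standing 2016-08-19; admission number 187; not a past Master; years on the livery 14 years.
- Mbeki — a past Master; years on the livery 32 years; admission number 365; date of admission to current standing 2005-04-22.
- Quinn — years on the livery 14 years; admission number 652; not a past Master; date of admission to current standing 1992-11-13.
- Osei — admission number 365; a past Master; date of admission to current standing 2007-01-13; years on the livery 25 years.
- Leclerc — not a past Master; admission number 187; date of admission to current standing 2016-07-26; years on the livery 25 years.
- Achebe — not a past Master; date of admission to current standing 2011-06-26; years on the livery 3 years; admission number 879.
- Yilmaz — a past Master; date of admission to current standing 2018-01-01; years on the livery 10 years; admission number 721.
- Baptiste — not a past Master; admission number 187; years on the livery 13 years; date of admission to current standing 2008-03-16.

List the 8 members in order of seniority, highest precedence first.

By the first rule: Osei, Mbeki and Yilmaz (each a past Master); then Baptiste, Petrov, Leclerc, Quinn and Achebe (each not a past Master).
Among Osei, Mbeki and Yilmaz, by admission number (lower first): Osei and Mbeki (365) before Yilmaz (721).
Among Osei and Mbeki, by years on the livery (lower first): Osei (25 years) before Mbeki (32 years).
Among Baptiste, Petrov, Leclerc, Quinn and Achebe, by admission number (lower first): Baptiste, Petrov and Leclerc (187) before Quinn (652) before Achebe (879).
Among Baptiste, Petrov and Leclerc, by years on the livery (lower first): Baptiste (13 years) before Petrov (14 years) before Leclerc (25 years).
Full order: Osei, Mbeki, Yilmaz, Baptiste, Petrov, Leclerc, Quinn, Achebe.

Osei, Mbeki, Yilmaz, Baptiste, Petrov, Leclerc, Quinn, Achebe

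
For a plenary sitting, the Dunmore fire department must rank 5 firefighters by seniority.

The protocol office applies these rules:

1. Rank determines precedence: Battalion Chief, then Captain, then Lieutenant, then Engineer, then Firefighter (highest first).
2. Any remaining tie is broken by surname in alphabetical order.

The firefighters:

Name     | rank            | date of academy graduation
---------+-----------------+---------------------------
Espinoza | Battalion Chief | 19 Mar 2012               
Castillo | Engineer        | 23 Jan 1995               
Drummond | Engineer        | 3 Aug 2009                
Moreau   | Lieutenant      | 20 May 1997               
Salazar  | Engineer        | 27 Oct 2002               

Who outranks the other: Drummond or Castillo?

By rank: Espinoza (Battalion Chief); then Moreau (Lieutenant); then Castillo, Drummond and Salazar (Engineer).
Among Castillo, Drummond and Salazar, alphabetically by surname: Castillo before Drummond before Salazar.
So Castillo takes precedence.

Castillo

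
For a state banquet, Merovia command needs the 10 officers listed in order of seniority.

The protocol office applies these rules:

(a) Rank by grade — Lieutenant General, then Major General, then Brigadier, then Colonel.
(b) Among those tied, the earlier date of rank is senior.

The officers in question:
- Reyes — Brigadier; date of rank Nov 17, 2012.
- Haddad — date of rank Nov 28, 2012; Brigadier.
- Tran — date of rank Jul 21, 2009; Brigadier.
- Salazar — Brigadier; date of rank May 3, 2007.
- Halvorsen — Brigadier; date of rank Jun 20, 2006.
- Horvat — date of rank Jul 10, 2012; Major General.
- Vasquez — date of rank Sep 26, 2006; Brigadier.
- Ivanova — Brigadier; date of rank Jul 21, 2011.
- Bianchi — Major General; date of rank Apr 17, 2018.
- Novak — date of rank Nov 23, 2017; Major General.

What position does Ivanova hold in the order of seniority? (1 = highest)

By grade: Horvat, Novak and Bianchi (Major General); then Halvorsen, Vasquez, Salazar, Tran, Ivanova, Reyes and Haddad (Brigadier).
Among Horvat, Novak and Bianchi, by date of rank (earlier first): Horvat (Jul 10, 2012) before Novak (Nov 23, 2017) before Bianchi (Apr 17, 2018).
Among Halvorsen, Vasquez, Salazar, Tran, Ivanova, Reyes and Haddad, by date of rank (earlier first): Halvorsen (Jun 20, 2006) before Vasquez (Sep 26, 2006) before Salazar (May 3, 2007) before Tran (Jul 21, 2009) before Ivanova (Jul 21, 2011) before Reyes (Nov 17, 2012) before Haddad (Nov 28, 2012).
Order: Horvat, Novak, Bianchi, Halvorsen, Vasquez, Salazar, Tran, Ivanova, Reyes, Haddad. So position 8.

8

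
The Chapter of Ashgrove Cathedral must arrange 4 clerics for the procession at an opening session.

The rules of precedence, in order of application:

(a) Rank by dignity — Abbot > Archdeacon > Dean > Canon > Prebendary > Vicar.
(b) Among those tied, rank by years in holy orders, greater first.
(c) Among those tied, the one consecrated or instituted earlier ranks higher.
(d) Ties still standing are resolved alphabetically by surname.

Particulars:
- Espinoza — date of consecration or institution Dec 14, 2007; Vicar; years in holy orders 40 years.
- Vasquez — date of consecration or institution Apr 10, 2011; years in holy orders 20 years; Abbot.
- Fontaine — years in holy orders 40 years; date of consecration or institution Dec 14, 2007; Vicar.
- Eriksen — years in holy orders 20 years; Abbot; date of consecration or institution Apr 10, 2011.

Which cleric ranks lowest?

Fontaine

By dignity: Eriksen and Vasquez (Abbot); then Espinoza and Fontaine (Vicar).
Eriksen and Vasquez both have years in holy orders 20 years, so the next rule applies.
Eriksen and Vasquez both have date of consecration or institution Apr 10, 2011, so the next rule applies.
Among Eriksen and Vasquez, alphabetically by surname: Eriksen before Vasquez.
Espinoza and Fontaine both have years in holy orders 40 years, so the next rule applies.
Espinoza and Fontaine both have date of consecration or institution Dec 14, 2007, so the next rule applies.
Among Espinoza and Fontaine, alphabetically by surname: Espinoza before Fontaine.
Order: Eriksen, Vasquez, Espinoza, Fontaine.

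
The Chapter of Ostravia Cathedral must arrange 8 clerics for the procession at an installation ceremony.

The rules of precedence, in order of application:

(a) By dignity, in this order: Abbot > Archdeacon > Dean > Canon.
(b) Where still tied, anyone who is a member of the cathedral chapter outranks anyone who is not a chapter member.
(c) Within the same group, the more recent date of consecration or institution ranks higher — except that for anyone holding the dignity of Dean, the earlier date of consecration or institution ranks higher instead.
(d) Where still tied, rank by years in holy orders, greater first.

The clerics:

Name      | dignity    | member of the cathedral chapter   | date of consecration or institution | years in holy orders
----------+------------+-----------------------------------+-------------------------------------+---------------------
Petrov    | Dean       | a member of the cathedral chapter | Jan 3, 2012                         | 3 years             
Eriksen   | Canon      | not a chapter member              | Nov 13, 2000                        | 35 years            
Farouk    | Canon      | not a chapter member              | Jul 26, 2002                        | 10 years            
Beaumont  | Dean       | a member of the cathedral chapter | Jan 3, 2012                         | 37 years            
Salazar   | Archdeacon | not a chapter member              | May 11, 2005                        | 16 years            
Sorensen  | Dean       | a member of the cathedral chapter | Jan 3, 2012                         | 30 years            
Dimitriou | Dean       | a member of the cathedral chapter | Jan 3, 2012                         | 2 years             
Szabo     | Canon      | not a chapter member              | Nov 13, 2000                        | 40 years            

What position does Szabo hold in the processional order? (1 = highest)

7

By dignity: Salazar (Archdeacon); then Beaumont, Sorensen, Petrov and Dimitriou (Dean); then Farouk, Szabo and Eriksen (Canon).
Beaumont, Sorensen, Petrov and Dimitriou are each a member of the cathedral chapter, so the next rule applies.
Beaumont, Sorensen, Petrov and Dimitriou all have date of consecration or institution Jan 3, 2012, so the next rule applies.
Among Beaumont, Sorensen, Petrov and Dimitriou, by years in holy orders (higher first): Beaumont (37 years) before Sorensen (30 years) before Petrov (3 years) before Dimitriou (2 years).
Farouk, Szabo and Eriksen are each not a chapter member, so the next rule applies.
Among Farouk, Szabo and Eriksen, by date of consecration or institution (later first): Farouk (Jul 26, 2002) before Szabo and Eriksen (Nov 13, 2000).
Among Szabo and Eriksen, by years in holy orders (higher first): Szabo (40 years) before Eriksen (35 years).
Order: Salazar, Beaumont, Sorensen, Petrov, Dimitriou, Farouk, Szabo, Eriksen. So position 7.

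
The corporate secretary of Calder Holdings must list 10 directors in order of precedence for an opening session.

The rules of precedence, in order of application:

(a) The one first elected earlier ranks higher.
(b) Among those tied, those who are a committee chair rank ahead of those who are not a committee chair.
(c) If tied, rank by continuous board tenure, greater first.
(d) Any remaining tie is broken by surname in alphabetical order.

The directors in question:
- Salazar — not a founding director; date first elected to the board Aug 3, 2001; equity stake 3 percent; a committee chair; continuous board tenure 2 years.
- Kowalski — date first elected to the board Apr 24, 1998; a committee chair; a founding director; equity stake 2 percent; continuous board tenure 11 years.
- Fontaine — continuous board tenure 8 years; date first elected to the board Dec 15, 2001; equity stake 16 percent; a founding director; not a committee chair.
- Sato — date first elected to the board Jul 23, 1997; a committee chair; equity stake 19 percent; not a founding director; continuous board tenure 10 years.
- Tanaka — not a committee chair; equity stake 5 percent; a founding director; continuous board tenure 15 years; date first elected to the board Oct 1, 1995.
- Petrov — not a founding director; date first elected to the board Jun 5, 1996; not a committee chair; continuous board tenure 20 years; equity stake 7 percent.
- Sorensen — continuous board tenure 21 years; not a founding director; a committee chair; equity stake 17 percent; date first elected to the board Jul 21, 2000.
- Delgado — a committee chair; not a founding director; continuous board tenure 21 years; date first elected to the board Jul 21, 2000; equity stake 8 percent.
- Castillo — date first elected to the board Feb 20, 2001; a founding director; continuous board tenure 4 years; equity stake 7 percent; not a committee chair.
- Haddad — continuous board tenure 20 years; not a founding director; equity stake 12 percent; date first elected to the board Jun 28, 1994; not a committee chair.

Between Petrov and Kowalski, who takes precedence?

Petrov

By date first elected to the board (earlier first): Haddad (Jun 28, 1994); then Tanaka (Oct 1, 1995); then Petrov (Jun 5, 1996); then Sato (Jul 23, 1997); then Kowalski (Apr 24, 1998); then Delgado and Sorensen (both Jul 21, 2000); then Castillo (Feb 20, 2001); then Salazar (Aug 3, 2001); then Fontaine (Dec 15, 2001).
Delgado and Sorensen are each a committee chair, so the next rule applies.
Delgado and Sorensen both have continuous board tenure 21 years, so the next rule applies.
Among Delgado and Sorensen, alphabetically by surname: Delgado before Sorensen.
So Petrov takes precedence.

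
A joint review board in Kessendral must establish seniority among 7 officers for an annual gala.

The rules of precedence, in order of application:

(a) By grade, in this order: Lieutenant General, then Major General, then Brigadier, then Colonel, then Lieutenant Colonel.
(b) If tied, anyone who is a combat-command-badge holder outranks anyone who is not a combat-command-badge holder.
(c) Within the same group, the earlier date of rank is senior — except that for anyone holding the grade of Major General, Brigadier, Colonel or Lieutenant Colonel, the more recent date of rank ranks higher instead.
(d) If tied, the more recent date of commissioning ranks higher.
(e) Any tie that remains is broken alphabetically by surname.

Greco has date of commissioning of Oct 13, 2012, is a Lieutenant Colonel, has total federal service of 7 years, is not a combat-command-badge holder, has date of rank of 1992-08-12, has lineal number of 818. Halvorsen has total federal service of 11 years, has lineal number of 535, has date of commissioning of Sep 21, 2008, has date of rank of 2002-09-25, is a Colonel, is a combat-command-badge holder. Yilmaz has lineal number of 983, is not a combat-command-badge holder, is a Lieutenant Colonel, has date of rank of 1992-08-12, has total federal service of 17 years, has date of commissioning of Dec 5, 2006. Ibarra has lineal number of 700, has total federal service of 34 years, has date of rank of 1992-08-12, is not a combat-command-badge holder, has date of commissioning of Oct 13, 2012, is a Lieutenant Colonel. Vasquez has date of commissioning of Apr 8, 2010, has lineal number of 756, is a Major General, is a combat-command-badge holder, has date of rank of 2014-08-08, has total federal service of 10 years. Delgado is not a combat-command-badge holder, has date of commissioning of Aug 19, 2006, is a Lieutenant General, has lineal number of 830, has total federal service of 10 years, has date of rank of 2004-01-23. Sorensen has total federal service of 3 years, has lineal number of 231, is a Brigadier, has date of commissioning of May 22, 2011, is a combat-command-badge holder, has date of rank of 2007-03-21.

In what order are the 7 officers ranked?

Delgado, Vasquez, Sorensen, Halvorsen, Greco, Ibarra, Yilmaz

By grade: Delgado (Lieutenant General); then Vasquez (Major General); then Sorensen (Brigadier); then Halvorsen (Colonel); then Greco, Ibarra and Yilmaz (Lieutenant Colonel).
Greco, Ibarra and Yilmaz are each not a combat-command-badge holder, so the next rule applies.
Greco, Ibarra and Yilmaz all have date of rank 1992-08-12, so the next rule applies.
Among Greco, Ibarra and Yilmaz, by date of commissioning (later first): Greco and Ibarra (Oct 13, 2012) before Yilmaz (Dec 5, 2006).
Among Greco and Ibarra, alphabetically by surname: Greco before Ibarra.
Full order: Delgado, Vasquez, Sorensen, Halvorsen, Greco, Ibarra, Yilmaz.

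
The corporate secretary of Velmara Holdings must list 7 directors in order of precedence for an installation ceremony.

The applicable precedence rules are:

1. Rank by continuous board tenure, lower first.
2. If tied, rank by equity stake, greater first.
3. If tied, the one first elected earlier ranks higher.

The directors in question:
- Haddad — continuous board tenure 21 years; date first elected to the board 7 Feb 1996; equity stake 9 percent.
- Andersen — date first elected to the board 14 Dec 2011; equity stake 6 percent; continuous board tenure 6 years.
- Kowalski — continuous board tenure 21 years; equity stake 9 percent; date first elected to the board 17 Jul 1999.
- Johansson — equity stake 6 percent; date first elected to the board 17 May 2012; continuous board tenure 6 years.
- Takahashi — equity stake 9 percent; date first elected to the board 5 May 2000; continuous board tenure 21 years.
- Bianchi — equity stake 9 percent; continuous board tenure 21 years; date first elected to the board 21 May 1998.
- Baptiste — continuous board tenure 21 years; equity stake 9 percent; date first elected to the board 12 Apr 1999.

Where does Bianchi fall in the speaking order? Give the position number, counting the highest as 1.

4

By continuous board tenure (lower first): Andersen and Johansson (both 6 years); then Haddad, Bianchi, Baptiste, Kowalski and Takahashi (each 21 years).
Andersen and Johansson both have equity stake 6 percent, so the next rule applies.
Among Andersen and Johansson, by date first elected to the board (earlier first): Andersen (14 Dec 2011) before Johansson (17 May 2012).
Haddad, Bianchi, Baptiste, Kowalski and Takahashi all have equity stake 9 percent, so the next rule applies.
Among Haddad, Bianchi, Baptiste, Kowalski and Takahashi, by date first elected to the board (earlier first): Haddad (7 Feb 1996) before Bianchi (21 May 1998) before Baptiste (12 Apr 1999) before Kowalski (17 Jul 1999) before Takahashi (5 May 2000).
Order: Andersen, Johansson, Haddad, Bianchi, Baptiste, Kowalski, Takahashi. So position 4.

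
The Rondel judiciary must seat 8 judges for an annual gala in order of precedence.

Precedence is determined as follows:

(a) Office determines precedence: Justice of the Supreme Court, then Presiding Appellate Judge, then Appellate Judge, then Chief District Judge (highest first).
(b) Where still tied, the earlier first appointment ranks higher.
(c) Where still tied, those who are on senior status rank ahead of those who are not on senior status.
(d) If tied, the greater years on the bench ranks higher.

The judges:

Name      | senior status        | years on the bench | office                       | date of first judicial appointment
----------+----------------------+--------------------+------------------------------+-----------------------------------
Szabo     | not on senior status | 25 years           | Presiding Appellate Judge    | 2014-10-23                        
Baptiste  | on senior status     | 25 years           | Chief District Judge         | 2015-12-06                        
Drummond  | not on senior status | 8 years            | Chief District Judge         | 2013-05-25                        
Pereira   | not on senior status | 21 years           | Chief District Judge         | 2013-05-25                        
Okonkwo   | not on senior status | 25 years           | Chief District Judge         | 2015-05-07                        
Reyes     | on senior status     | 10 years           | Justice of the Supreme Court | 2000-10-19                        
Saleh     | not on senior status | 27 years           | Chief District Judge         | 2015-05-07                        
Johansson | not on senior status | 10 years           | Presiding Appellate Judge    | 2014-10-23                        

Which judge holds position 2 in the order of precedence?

By office: Reyes (Justice of the Supreme Court); then Szabo and Johansson (Presiding Appellate Judge); then Pereira, Drummond, Saleh, Okonkwo and Baptiste (Chief District Judge).
Szabo and Johansson both have date of first judicial appointment 2014-10-23, so the next rule applies.
Szabo and Johansson are each not on senior status, so the next rule applies.
Among Szabo and Johansson, by years on the bench (higher first): Szabo (25 years) before Johansson (10 years).
Among Pereira, Drummond, Saleh, Okonkwo and Baptiste, by date of first judicial appointment (earlier first): Pereira and Drummond (2013-05-25) before Saleh and Okonkwo (2015-05-07) before Baptiste (2015-12-06).
Pereira and Drummond are each not on senior status, so the next rule applies.
Among Pereira and Drummond, by years on the bench (higher first): Pereira (21 years) before Drummond (8 years).
Saleh and Okonkwo are each not on senior status, so the next rule applies.
Among Saleh and Okonkwo, by years on the bench (higher first): Saleh (27 years) before Okonkwo (25 years).
Order: Reyes, Szabo, Johansson, Pereira, Drummond, Saleh, Okonkwo, Baptiste.

Szabo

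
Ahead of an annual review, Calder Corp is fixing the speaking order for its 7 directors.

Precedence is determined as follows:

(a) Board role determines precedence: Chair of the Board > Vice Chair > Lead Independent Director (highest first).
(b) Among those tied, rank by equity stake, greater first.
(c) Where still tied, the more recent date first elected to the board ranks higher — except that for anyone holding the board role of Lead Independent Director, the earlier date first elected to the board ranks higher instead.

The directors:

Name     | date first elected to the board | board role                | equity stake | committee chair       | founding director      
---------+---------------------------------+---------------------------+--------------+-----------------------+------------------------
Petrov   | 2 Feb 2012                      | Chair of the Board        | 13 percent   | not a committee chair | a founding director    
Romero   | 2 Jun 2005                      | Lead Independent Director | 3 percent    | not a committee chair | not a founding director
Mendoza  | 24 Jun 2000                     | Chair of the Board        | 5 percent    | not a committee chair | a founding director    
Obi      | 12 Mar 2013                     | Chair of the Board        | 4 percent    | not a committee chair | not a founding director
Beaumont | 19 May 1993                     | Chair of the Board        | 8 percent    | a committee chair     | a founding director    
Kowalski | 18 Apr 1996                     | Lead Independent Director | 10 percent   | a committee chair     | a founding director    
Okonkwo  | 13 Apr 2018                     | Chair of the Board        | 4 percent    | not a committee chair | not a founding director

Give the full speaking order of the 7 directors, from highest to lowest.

By board role: Petrov, Beaumont, Mendoza, Okonkwo and Obi (Chair of the Board); then Kowalski and Romero (Lead Independent Director).
Among Petrov, Beaumont, Mendoza, Okonkwo and Obi, by equity stake (higher first): Petrov (13 percent) before Beaumont (8 percent) before Mendoza (5 percent) before Okonkwo and Obi (4 percent).
Among Okonkwo and Obi, by date first elected to the board (later first): Okonkwo (13 Apr 2018) before Obi (12 Mar 2013).
Among Kowalski and Romero, by equity stake (higher first): Kowalski (10 percent) before Romero (3 percent).
Full order: Petrov, Beaumont, Mendoza, Okonkwo, Obi, Kowalski, Romero.

Petrov, Beaumont, Mendoza, Okonkwo, Obi, Kowalski, Romero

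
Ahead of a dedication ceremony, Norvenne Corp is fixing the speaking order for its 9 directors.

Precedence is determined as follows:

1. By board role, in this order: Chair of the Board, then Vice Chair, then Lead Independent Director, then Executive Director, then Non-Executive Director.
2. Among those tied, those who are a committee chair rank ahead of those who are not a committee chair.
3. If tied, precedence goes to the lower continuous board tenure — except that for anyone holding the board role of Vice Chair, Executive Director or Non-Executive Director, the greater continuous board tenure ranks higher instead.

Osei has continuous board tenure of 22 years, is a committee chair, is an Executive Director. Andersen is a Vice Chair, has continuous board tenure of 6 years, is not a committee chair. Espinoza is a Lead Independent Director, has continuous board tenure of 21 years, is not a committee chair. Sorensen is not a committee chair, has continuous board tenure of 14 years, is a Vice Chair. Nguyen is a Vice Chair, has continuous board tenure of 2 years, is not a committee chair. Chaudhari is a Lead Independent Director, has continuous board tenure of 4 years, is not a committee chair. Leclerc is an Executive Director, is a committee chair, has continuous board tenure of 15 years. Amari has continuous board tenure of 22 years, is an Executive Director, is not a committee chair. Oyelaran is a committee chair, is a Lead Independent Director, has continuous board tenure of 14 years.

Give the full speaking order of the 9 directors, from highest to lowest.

By board role: Sorensen, Andersen and Nguyen (Vice Chair); then Oyelaran, Chaudhari and Espinoza (Lead Independent Director); then Osei, Leclerc and Amari (Executive Director).
Sorensen, Andersen and Nguyen are each not a committee chair, so the next rule applies.
Among Sorensen, Andersen and Nguyen, by continuous board tenure (higher first) (reversed rule for this group): Sorensen (14 years) before Andersen (6 years) before Nguyen (2 years).
Among Oyelaran, Chaudhari and Espinoza, a committee chair before not a committee chair: Oyelaran (a committee chair) before Chaudhari and Espinoza (not a committee chair).
Among Chaudhari and Espinoza, by continuous board tenure (lower first): Chaudhari (4 years) before Espinoza (21 years).
Among Osei, Leclerc and Amari, a committee chair before not a committee chair: Osei and Leclerc (a committee chair) before Amari (not a committee chair).
Among Osei and Leclerc, by continuous board tenure (higher first) (reversed rule for this group): Osei (22 years) before Leclerc (15 years).
Full order: Sorensen, Andersen, Nguyen, Oyelaran, Chaudhari, Espinoza, Osei, Leclerc, Amari.

Sorensen, Andersen, Nguyen, Oyelaran, Chaudhari, Espinoza, Osei, Leclerc, Amari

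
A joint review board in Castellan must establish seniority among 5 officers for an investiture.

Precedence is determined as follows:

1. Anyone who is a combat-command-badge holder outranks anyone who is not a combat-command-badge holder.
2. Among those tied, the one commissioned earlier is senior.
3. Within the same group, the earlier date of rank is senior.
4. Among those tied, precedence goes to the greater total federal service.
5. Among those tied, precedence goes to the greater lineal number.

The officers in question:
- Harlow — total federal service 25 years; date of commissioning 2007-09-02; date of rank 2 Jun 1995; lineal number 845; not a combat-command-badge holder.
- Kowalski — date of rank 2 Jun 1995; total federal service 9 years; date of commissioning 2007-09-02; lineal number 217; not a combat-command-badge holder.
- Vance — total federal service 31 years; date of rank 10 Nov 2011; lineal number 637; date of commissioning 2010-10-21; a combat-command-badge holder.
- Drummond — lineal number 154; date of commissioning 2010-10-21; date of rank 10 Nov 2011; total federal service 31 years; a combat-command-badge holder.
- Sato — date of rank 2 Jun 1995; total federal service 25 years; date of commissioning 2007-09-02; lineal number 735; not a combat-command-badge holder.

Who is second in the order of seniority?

Drummond

By the first rule: Vance and Drummond (both a combat-command-badge holder); then Harlow, Sato and Kowalski (each not a combat-command-badge holder).
Vance and Drummond both have date of commissioning 2010-10-21, so the next rule applies.
Vance and Drummond both have date of rank 10 Nov 2011, so the next rule applies.
Vance and Drummond both have total federal service 31 years, so the next rule applies.
Among Vance and Drummond, by lineal number (higher first): Vance (637) before Drummond (154).
Harlow, Sato and Kowalski all have date of commissioning 2007-09-02, so the next rule applies.
Harlow, Sato and Kowalski all have date of rank 2 Jun 1995, so the next rule applies.
Among Harlow, Sato and Kowalski, by total federal service (higher first): Harlow and Sato (25 years) before Kowalski (9 years).
Among Harlow and Sato, by lineal number (higher first): Harlow (845) before Sato (735).
Order: Vance, Drummond, Harlow, Sato, Kowalski.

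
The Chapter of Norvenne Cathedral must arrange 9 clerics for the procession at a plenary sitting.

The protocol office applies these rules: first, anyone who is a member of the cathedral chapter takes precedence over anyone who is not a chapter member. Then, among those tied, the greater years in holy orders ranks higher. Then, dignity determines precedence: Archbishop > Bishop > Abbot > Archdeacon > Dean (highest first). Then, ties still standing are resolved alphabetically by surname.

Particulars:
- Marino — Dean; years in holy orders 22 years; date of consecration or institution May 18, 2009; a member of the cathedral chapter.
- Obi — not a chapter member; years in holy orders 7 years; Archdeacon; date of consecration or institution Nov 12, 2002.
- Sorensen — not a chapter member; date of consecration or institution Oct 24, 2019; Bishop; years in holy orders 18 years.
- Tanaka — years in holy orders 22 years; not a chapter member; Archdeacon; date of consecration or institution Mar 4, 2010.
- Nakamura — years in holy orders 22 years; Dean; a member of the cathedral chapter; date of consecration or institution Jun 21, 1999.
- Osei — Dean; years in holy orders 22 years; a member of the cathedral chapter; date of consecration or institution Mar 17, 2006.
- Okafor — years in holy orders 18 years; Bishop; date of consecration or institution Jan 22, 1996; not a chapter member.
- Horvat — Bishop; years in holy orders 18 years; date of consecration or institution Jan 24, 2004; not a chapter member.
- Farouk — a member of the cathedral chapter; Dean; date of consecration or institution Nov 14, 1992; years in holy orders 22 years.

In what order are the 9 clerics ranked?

Farouk, Marino, Nakamura, Osei, Tanaka, Horvat, Okafor, Sorensen, Obi

By the first rule: Farouk, Marino, Nakamura and Osei (each a member of the cathedral chapter); then Tanaka, Horvat, Okafor, Sorensen and Obi (each not a chapter member).
Farouk, Marino, Nakamura and Osei all have years in holy orders 22 years, so the next rule applies.
Farouk, Marino, Nakamura and Osei are each Dean, so the next rule applies.
Among Farouk, Marino, Nakamura and Osei, alphabetically by surname: Farouk before Marino before Nakamura before Osei.
Among Tanaka, Horvat, Okafor, Sorensen and Obi, by years in holy orders (higher first): Tanaka (22 years) before Horvat, Okafor and Sorensen (18 years) before Obi (7 years).
Horvat, Okafor and Sorensen are each Bishop, so the next rule applies.
Among Horvat, Okafor and Sorensen, alphabetically by surname: Horvat before Okafor before Sorensen.
Full order: Farouk, Marino, Nakamura, Osei, Tanaka, Horvat, Okafor, Sorensen, Obi.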